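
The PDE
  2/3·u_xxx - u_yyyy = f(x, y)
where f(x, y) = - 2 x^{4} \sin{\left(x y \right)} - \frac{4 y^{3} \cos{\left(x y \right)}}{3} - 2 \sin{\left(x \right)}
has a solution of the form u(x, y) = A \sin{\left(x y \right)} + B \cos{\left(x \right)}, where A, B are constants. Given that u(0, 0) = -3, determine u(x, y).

Substitute the ansatz u = A \sin{\left(x y \right)} + B \cos{\left(x \right)} into the left-hand side.
Derivatives of the ansatz:
  u_xxx = - A y^{3} \cos{\left(x y \right)} + B \sin{\left(x \right)}
  u_yyyy = A x^{4} \sin{\left(x y \right)}
Term by term:
  2/3·u_xxx = - \frac{2 A y^{3} \cos{\left(x y \right)}}{3} + \frac{2 B \sin{\left(x \right)}}{3}
  -u_yyyy = - A x^{4} \sin{\left(x y \right)}
So the left-hand side equals
  - A x^{4} \sin{\left(x y \right)} - \frac{2 A y^{3} \cos{\left(x y \right)}}{3} + \frac{2 B \sin{\left(x \right)}}{3}
This must equal f(x, y) = - 2 x^{4} \sin{\left(x y \right)} - \frac{4 y^{3} \cos{\left(x y \right)}}{3} - 2 \sin{\left(x \right)} identically.
Matching coefficients of the independent functions:
  [x^{4} \sin{\left(x y \right)}]:  - A = -2
  [y^{3} \cos{\left(x y \right)}]:  - \frac{2 A}{3} = - \frac{4}{3}
  [\sin{\left(x \right)}]:  \frac{2 B}{3} = -2
Solving: A = 2, B = -3.
Check against the point condition:
  u(0, 0) = -3  ⟹  B = -3  ✓
Hence u(x, y) = 2 \sin{\left(x y \right)} - 3 \cos{\left(x \right)}.

Answer: u(x, y) = 2 \sin{\left(x y \right)} - 3 \cos{\left(x \right)}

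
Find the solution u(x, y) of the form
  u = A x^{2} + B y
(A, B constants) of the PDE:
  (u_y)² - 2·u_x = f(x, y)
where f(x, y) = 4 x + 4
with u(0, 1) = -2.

Substitute the ansatz u = A x^{2} + B y into the left-hand side.
Derivatives of the ansatz:
  u_y = B
  u_x = 2 A x
Term by term:
  (u_y)² = B^{2}
  -2·u_x = - 4 A x
So the left-hand side equals
  - 4 A x + B^{2}
This must equal f(x, y) = 4 x + 4 identically.
Matching coefficients of the independent functions:
  [constant term]:  B^{2} = 4
  [x]:  - 4 A = 4
These equations allow (A, B) = (-1, -2) or (-1, 2).
Impose the point condition(s):
  u(0, 1) = -2  ⟹  B = -2
Only A = -1, B = -2 satisfies everything.
Hence u(x, y) = - x^{2} - 2 y.

Answer: u(x, y) = - x^{2} - 2 y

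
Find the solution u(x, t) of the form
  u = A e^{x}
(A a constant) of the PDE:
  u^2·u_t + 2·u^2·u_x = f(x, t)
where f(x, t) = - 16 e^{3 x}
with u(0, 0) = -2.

Substitute the ansatz u = A e^{x} into the left-hand side.
Derivatives of the ansatz:
  u_t = 0
  u_x = A e^{x}
Term by term:
  u^2·u_t = 0
  2·u^2·u_x = 2 A^{3} e^{3 x}
So the left-hand side equals
  2 A^{3} e^{3 x}
This must equal f(x, t) = - 16 e^{3 x} identically.
Matching coefficients of the independent functions:
  [e^{3 x}]:  2 A^{3} = -16
Solving: A = -2.
Check against the point condition:
  u(0, 0) = -2  ⟹  A = -2  ✓
Hence u(x, t) = - 2 e^{x}.

Answer: u(x, t) = - 2 e^{x}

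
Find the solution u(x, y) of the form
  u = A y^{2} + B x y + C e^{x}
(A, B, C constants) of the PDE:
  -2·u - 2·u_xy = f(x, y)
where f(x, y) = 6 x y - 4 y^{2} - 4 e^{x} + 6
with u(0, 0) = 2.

Substitute the ansatz u = A y^{2} + B x y + C e^{x} into the left-hand side.
Derivatives of the ansatz:
  u_xy = B
Term by term:
  -2·u = - 2 A y^{2} - 2 B x y - 2 C e^{x}
  -2·u_xy = - 2 B
So the left-hand side equals
  - 2 A y^{2} - 2 B x y - 2 B - 2 C e^{x}
This must equal f(x, y) = 6 x y - 4 y^{2} - 4 e^{x} + 6 identically.
Matching coefficients of the independent functions:
  [constant term, x y]:  - 2 B = 6
  [y^{2}]:  - 2 A = -4
  [e^{x}]:  - 2 C = -4
Solving: A = 2, B = -3, C = 2.
Check against the point condition:
  u(0, 0) = 2  ⟹  C = 2  ✓
Hence u(x, y) = - 3 x y + 2 y^{2} + 2 e^{x}.

Answer: u(x, y) = - 3 x y + 2 y^{2} + 2 e^{x}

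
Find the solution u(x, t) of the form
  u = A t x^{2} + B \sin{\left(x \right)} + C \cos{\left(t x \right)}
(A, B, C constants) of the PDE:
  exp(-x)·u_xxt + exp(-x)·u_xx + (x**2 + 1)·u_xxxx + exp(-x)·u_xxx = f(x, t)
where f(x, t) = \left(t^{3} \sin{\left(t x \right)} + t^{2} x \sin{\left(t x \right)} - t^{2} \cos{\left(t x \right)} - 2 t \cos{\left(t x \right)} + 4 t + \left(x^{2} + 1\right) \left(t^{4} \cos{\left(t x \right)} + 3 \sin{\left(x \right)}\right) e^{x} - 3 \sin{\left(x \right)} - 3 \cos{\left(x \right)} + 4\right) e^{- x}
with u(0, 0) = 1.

Substitute the ansatz u = A t x^{2} + B \sin{\left(x \right)} + C \cos{\left(t x \right)} into the left-hand side.
Derivatives of the ansatz:
  u_xxt = 2 A + C t^{2} x \sin{\left(t x \right)} - 2 C t \cos{\left(t x \right)}
  u_xx = 2 A t - B \sin{\left(x \right)} - C t^{2} \cos{\left(t x \right)}
  u_xxxx = B \sin{\left(x \right)} + C t^{4} \cos{\left(t x \right)}
  u_xxx = - B \cos{\left(x \right)} + C t^{3} \sin{\left(t x \right)}
Term by term:
  exp(-x)·u_xxt = 2 A e^{- x} + C t^{2} x e^{- x} \sin{\left(t x \right)} - 2 C t e^{- x} \cos{\left(t x \right)}
  exp(-x)·u_xx = 2 A t e^{- x} - B e^{- x} \sin{\left(x \right)} - C t^{2} e^{- x} \cos{\left(t x \right)}
  (x**2 + 1)·u_xxxx = B x^{2} \sin{\left(x \right)} + B \sin{\left(x \right)} + C t^{4} x^{2} \cos{\left(t x \right)} + C t^{4} \cos{\left(t x \right)}
  exp(-x)·u_xxx = - B e^{- x} \cos{\left(x \right)} + C t^{3} e^{- x} \sin{\left(t x \right)}
So the left-hand side equals
  2 A t e^{- x} + 2 A e^{- x} + B x^{2} \sin{\left(x \right)} + B \sin{\left(x \right)} - B e^{- x} \sin{\left(x \right)} - B e^{- x} \cos{\left(x \right)} + C t^{4} x^{2} \cos{\left(t x \right)} + C t^{4} \cos{\left(t x \right)} + C t^{3} e^{- x} \sin{\left(t x \right)} + C t^{2} x e^{- x} \sin{\left(t x \right)} - C t^{2} e^{- x} \cos{\left(t x \right)} - 2 C t e^{- x} \cos{\left(t x \right)}
This must equal f(x, t) identically; expanded, f = t^{4} x^{2} \cos{\left(t x \right)} + t^{4} \cos{\left(t x \right)} + t^{3} e^{- x} \sin{\left(t x \right)} + t^{2} x e^{- x} \sin{\left(t x \right)} - t^{2} e^{- x} \cos{\left(t x \right)} - 2 t e^{- x} \cos{\left(t x \right)} + 4 t e^{- x} + 3 x^{2} \sin{\left(x \right)} + 3 \sin{\left(x \right)} - 3 e^{- x} \sin{\left(x \right)} - 3 e^{- x} \cos{\left(x \right)} + 4 e^{- x}.
Matching coefficients of the independent functions:
  [t e^{- x}, e^{- x}]:  2 A = 4
  [t^{4} \cos{\left(t x \right)}, t^{3} e^{- x} \sin{\left(t x \right)}, t^{4} x^{2} \cos{\left(t x \right)}, t^{2} x e^{- x} \sin{\left(t x \right)}]:  C = 1
  [x^{2} \sin{\left(x \right)}, \sin{\left(x \right)}]:  B = 3
  [e^{- x} \sin{\left(x \right)}, e^{- x} \cos{\left(x \right)}]:  - B = -3
  [t e^{- x} \cos{\left(t x \right)}]:  - 2 C = -2
  [t^{2} e^{- x} \cos{\left(t x \right)}]:  - C = -1
Solving: A = 2, B = 3, C = 1.
Check against the point condition:
  u(0, 0) = 1  ⟹  C = 1  ✓
Hence u(x, t) = 2 t x^{2} + 3 \sin{\left(x \right)} + \cos{\left(t x \right)}.

Answer: u(x, t) = 2 t x^{2} + 3 \sin{\left(x \right)} + \cos{\left(t x \right)}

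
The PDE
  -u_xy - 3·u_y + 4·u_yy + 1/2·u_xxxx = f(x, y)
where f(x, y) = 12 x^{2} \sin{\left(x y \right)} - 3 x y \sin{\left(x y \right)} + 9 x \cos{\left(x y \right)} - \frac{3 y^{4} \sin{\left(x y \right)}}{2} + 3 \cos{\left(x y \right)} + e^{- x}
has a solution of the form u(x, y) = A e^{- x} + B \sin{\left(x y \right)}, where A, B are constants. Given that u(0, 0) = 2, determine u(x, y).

Substitute the ansatz u = A e^{- x} + B \sin{\left(x y \right)} into the left-hand side.
Derivatives of the ansatz:
  u_xy = - B x y \sin{\left(x y \right)} + B \cos{\left(x y \right)}
  u_y = B x \cos{\left(x y \right)}
  u_yy = - B x^{2} \sin{\left(x y \right)}
  u_xxxx = A e^{- x} + B y^{4} \sin{\left(x y \right)}
Term by term:
  -u_xy = B x y \sin{\left(x y \right)} - B \cos{\left(x y \right)}
  -3·u_y = - 3 B x \cos{\left(x y \right)}
  4·u_yy = - 4 B x^{2} \sin{\left(x y \right)}
  1/2·u_xxxx = \frac{A e^{- x}}{2} + \frac{B y^{4} \sin{\left(x y \right)}}{2}
So the left-hand side equals
  \frac{A e^{- x}}{2} - 4 B x^{2} \sin{\left(x y \right)} + B x y \sin{\left(x y \right)} - 3 B x \cos{\left(x y \right)} + \frac{B y^{4} \sin{\left(x y \right)}}{2} - B \cos{\left(x y \right)}
This must equal f(x, y) = 12 x^{2} \sin{\left(x y \right)} - 3 x y \sin{\left(x y \right)} + 9 x \cos{\left(x y \right)} - \frac{3 y^{4} \sin{\left(x y \right)}}{2} + 3 \cos{\left(x y \right)} + e^{- x} identically.
Matching coefficients of the independent functions:
  [x \cos{\left(x y \right)}]:  - 3 B = 9
  [x^{2} \sin{\left(x y \right)}]:  - 4 B = 12
  [y^{4} \sin{\left(x y \right)}]:  \frac{B}{2} = - \frac{3}{2}
  [x y \sin{\left(x y \right)}]:  B = -3
  [e^{- x}]:  \frac{A}{2} = 1
  [\cos{\left(x y \right)}]:  - B = 3
Solving: A = 2, B = -3.
Check against the point condition:
  u(0, 0) = 2  ⟹  A = 2  ✓
Hence u(x, y) = - 3 \sin{\left(x y \right)} + 2 e^{- x}.

Answer: u(x, y) = - 3 \sin{\left(x y \right)} + 2 e^{- x}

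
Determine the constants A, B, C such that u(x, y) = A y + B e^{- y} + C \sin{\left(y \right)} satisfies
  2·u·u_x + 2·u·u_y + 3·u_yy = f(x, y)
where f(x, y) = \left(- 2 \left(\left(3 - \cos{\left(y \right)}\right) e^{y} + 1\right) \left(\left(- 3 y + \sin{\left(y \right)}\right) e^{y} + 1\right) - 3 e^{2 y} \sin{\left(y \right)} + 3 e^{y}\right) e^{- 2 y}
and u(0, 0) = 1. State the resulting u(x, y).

Answer: u(x, y) = - 3 y + \sin{\left(y \right)} + e^{- y}

Derivation:
Substitute the ansatz u = A y + B e^{- y} + C \sin{\left(y \right)} into the left-hand side.
Derivatives of the ansatz:
  u_x = 0
  u_y = A - B e^{- y} + C \cos{\left(y \right)}
  u_yy = B e^{- y} - C \sin{\left(y \right)}
Term by term:
  2·u·u_x = 0
  2·u·u_y = 2 A^{2} y - 2 A B y e^{- y} + 2 A B e^{- y} + 2 A C y \cos{\left(y \right)} + 2 A C \sin{\left(y \right)} - 2 B^{2} e^{- 2 y} - 2 B C e^{- y} \sin{\left(y \right)} + 2 B C e^{- y} \cos{\left(y \right)} + 2 C^{2} \sin{\left(y \right)} \cos{\left(y \right)}
  3·u_yy = 3 B e^{- y} - 3 C \sin{\left(y \right)}
So the left-hand side equals
  2 A^{2} y - 2 A B y e^{- y} + 2 A B e^{- y} + 2 A C y \cos{\left(y \right)} + 2 A C \sin{\left(y \right)} - 2 B^{2} e^{- 2 y} - 2 B C e^{- y} \sin{\left(y \right)} + 2 B C e^{- y} \cos{\left(y \right)} + 3 B e^{- y} + 2 C^{2} \sin{\left(y \right)} \cos{\left(y \right)} - 3 C \sin{\left(y \right)}
This must equal f(x, y) identically; expanded, f = - 6 y \cos{\left(y \right)} + 18 y + 6 y e^{- y} + 2 \sin{\left(y \right)} \cos{\left(y \right)} - 9 \sin{\left(y \right)} - 2 e^{- y} \sin{\left(y \right)} + 2 e^{- y} \cos{\left(y \right)} - 3 e^{- y} - 2 e^{- 2 y}.
Matching coefficients of the independent functions:
  [y]:  2 A^{2} = 18
  [y e^{- y}]:  - 2 A B = 6
  [y \cos{\left(y \right)}]:  2 A C = -6
  [e^{- y} \sin{\left(y \right)}]:  - 2 B C = -2
  [e^{- y} \cos{\left(y \right)}]:  2 B C = 2
  [\sin{\left(y \right)} \cos{\left(y \right)}]:  2 C^{2} = 2
  [e^{- 2 y}]:  - 2 B^{2} = -2
  [e^{- y}]:  2 A B + 3 B = -3
  [\sin{\left(y \right)}]:  2 A C - 3 C = -9
Solving: A = -3, B = 1, C = 1.
Check against the point condition:
  u(0, 0) = 1  ⟹  B = 1  ✓
Hence u(x, y) = - 3 y + \sin{\left(y \right)} + e^{- y}.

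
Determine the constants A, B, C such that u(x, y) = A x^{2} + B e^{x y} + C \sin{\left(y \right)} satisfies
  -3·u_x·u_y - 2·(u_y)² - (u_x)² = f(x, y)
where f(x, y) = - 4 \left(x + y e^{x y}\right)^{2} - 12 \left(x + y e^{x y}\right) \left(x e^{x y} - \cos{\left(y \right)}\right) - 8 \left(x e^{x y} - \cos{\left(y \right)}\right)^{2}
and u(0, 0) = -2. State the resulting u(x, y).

Substitute the ansatz u = A x^{2} + B e^{x y} + C \sin{\left(y \right)} into the left-hand side.
Derivatives of the ansatz:
  u_x = 2 A x + B y e^{x y}
  u_y = B x e^{x y} + C \cos{\left(y \right)}
Term by term:
  -3·u_x·u_y = - 6 A B x^{2} e^{x y} - 6 A C x \cos{\left(y \right)} - 3 B^{2} x y e^{2 x y} - 3 B C y e^{x y} \cos{\left(y \right)}
  -2·(u_y)² = - 2 B^{2} x^{2} e^{2 x y} - 4 B C x e^{x y} \cos{\left(y \right)} - 2 C^{2} \cos^{2}{\left(y \right)}
  -(u_x)² = - 4 A^{2} x^{2} - 4 A B x y e^{x y} - B^{2} y^{2} e^{2 x y}
So the left-hand side equals
  - 4 A^{2} x^{2} - 6 A B x^{2} e^{x y} - 4 A B x y e^{x y} - 6 A C x \cos{\left(y \right)} - 2 B^{2} x^{2} e^{2 x y} - 3 B^{2} x y e^{2 x y} - B^{2} y^{2} e^{2 x y} - 4 B C x e^{x y} \cos{\left(y \right)} - 3 B C y e^{x y} \cos{\left(y \right)} - 2 C^{2} \cos^{2}{\left(y \right)}
This must equal f(x, y) identically; expanded, f = - 8 x^{2} e^{2 x y} - 12 x^{2} e^{x y} - 4 x^{2} - 12 x y e^{2 x y} - 8 x y e^{x y} + 16 x e^{x y} \cos{\left(y \right)} + 12 x \cos{\left(y \right)} - 4 y^{2} e^{2 x y} + 12 y e^{x y} \cos{\left(y \right)} - 8 \cos^{2}{\left(y \right)}.
Matching coefficients of the independent functions:
  [x^{2}]:  - 4 A^{2} = -4
  [x \cos{\left(y \right)}]:  - 6 A C = 12
  [x^{2} e^{x y}]:  - 6 A B = -12
  [x^{2} e^{2 x y}]:  - 2 B^{2} = -8
  [y^{2} e^{2 x y}]:  - B^{2} = -4
  [x y e^{x y}]:  - 4 A B = -8
  [x y e^{2 x y}]:  - 3 B^{2} = -12
  [x e^{x y} \cos{\left(y \right)}]:  - 4 B C = 16
  [y e^{x y} \cos{\left(y \right)}]:  - 3 B C = 12
  [\cos^{2}{\left(y \right)}]:  - 2 C^{2} = -8
These equations allow (A, B, C) = (-1, -2, 2) or (1, 2, -2).
Impose the point condition(s):
  u(0, 0) = -2  ⟹  B = -2
Only A = -1, B = -2, C = 2 satisfies everything.
Hence u(x, y) = - x^{2} - 2 e^{x y} + 2 \sin{\left(y \right)}.

Answer: u(x, y) = - x^{2} - 2 e^{x y} + 2 \sin{\left(y \right)}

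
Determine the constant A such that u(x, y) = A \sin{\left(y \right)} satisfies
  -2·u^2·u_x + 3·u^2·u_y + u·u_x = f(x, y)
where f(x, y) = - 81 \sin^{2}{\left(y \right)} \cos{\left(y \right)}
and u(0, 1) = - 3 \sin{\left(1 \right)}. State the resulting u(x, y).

Substitute the ansatz u = A \sin{\left(y \right)} into the left-hand side.
Derivatives of the ansatz:
  u_x = 0
  u_y = A \cos{\left(y \right)}
Term by term:
  -2·u^2·u_x = 0
  3·u^2·u_y = 3 A^{3} \sin^{2}{\left(y \right)} \cos{\left(y \right)}
  u·u_x = 0
So the left-hand side equals
  3 A^{3} \sin^{2}{\left(y \right)} \cos{\left(y \right)}
This must equal f(x, y) = - 81 \sin^{2}{\left(y \right)} \cos{\left(y \right)} identically.
Matching coefficients of the independent functions:
  [\sin^{2}{\left(y \right)} \cos{\left(y \right)}]:  3 A^{3} = -81
Solving: A = -3.
Check against the point condition:
  u(0, 1) = - 3 \sin{\left(1 \right)}  ⟹  A \sin{\left(1 \right)} = - 3 \sin{\left(1 \right)}  ✓
Hence u(x, y) = - 3 \sin{\left(y \right)}.

Answer: u(x, y) = - 3 \sin{\left(y \right)}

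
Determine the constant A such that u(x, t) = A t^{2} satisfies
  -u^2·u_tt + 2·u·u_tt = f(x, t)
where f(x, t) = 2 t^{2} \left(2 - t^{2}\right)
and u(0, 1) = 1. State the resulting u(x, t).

Substitute the ansatz u = A t^{2} into the left-hand side.
Derivatives of the ansatz:
  u_tt = 2 A
Term by term:
  -u^2·u_tt = - 2 A^{3} t^{4}
  2·u·u_tt = 4 A^{2} t^{2}
So the left-hand side equals
  - 2 A^{3} t^{4} + 4 A^{2} t^{2}
This must equal f(x, t) identically; expanded, f = - 2 t^{4} + 4 t^{2}.
Matching coefficients of the independent functions:
  [t^{2}]:  4 A^{2} = 4
  [t^{4}]:  - 2 A^{3} = -2
Solving: A = 1.
Check against the point condition:
  u(0, 1) = 1  ⟹  A = 1  ✓
Hence u(x, t) = t^{2}.

Answer: u(x, t) = t^{2}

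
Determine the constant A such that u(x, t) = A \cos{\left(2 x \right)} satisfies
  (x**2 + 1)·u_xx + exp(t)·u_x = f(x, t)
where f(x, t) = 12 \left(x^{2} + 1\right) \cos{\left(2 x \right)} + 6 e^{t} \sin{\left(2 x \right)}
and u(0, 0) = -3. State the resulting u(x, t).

Substitute the ansatz u = A \cos{\left(2 x \right)} into the left-hand side.
Derivatives of the ansatz:
  u_xx = - 4 A \cos{\left(2 x \right)}
  u_x = - 2 A \sin{\left(2 x \right)}
Term by term:
  (x**2 + 1)·u_xx = - 4 A x^{2} \cos{\left(2 x \right)} - 4 A \cos{\left(2 x \right)}
  exp(t)·u_x = - 2 A e^{t} \sin{\left(2 x \right)}
So the left-hand side equals
  - 4 A x^{2} \cos{\left(2 x \right)} - 2 A e^{t} \sin{\left(2 x \right)} - 4 A \cos{\left(2 x \right)}
This must equal f(x, t) identically; expanded, f = 12 x^{2} \cos{\left(2 x \right)} + 6 e^{t} \sin{\left(2 x \right)} + 12 \cos{\left(2 x \right)}.
Matching coefficients of the independent functions:
  [x^{2} \cos{\left(2 x \right)}, \cos{\left(2 x \right)}]:  - 4 A = 12
  [e^{t} \sin{\left(2 x \right)}]:  - 2 A = 6
Solving: A = -3.
Check against the point condition:
  u(0, 0) = -3  ⟹  A = -3  ✓
Hence u(x, t) = - 3 \cos{\left(2 x \right)}.

Answer: u(x, t) = - 3 \cos{\left(2 x \right)}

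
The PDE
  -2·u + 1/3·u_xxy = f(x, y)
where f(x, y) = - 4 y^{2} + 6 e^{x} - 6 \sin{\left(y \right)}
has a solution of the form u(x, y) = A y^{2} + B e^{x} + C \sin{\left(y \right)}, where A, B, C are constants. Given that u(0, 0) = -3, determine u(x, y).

Substitute the ansatz u = A y^{2} + B e^{x} + C \sin{\left(y \right)} into the left-hand side.
Derivatives of the ansatz:
  u_xxy = 0
Term by term:
  -2·u = - 2 A y^{2} - 2 B e^{x} - 2 C \sin{\left(y \right)}
  1/3·u_xxy = 0
So the left-hand side equals
  - 2 A y^{2} - 2 B e^{x} - 2 C \sin{\left(y \right)}
This must equal f(x, y) = - 4 y^{2} + 6 e^{x} - 6 \sin{\left(y \right)} identically.
Matching coefficients of the independent functions:
  [y^{2}]:  - 2 A = -4
  [e^{x}]:  - 2 B = 6
  [\sin{\left(y \right)}]:  - 2 C = -6
Solving: A = 2, B = -3, C = 3.
Check against the point condition:
  u(0, 0) = -3  ⟹  B = -3  ✓
Hence u(x, y) = 2 y^{2} - 3 e^{x} + 3 \sin{\left(y \right)}.

Answer: u(x, y) = 2 y^{2} - 3 e^{x} + 3 \sin{\left(y \right)}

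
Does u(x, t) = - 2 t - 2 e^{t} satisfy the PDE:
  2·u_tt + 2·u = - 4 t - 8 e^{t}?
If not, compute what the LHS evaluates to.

Answer: Yes

Derivation:
Evaluate each term of the left-hand side for u = - 2 t - 2 e^{t}.
Derivatives:
  u_tt = - 2 e^{t}
Terms:
  2·u_tt = - 4 e^{t}
  2·u = - 4 t - 4 e^{t}
Sum: LHS = - 4 t - 8 e^{t}
This is exactly the given right-hand side, so u is a solution.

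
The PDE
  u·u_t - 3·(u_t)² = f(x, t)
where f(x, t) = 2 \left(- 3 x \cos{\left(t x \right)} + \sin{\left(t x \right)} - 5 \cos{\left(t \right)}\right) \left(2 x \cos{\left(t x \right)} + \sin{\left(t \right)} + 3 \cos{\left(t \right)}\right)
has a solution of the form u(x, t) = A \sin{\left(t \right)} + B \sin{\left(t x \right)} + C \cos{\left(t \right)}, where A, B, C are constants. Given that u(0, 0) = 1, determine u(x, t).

Substitute the ansatz u = A \sin{\left(t \right)} + B \sin{\left(t x \right)} + C \cos{\left(t \right)} into the left-hand side.
Derivatives of the ansatz:
  u_t = A \cos{\left(t \right)} + B x \cos{\left(t x \right)} - C \sin{\left(t \right)}
Term by term:
  u·u_t = A^{2} \sin{\left(t \right)} \cos{\left(t \right)} + A B x \sin{\left(t \right)} \cos{\left(t x \right)} + A B \sin{\left(t x \right)} \cos{\left(t \right)} - A C \sin^{2}{\left(t \right)} + A C \cos^{2}{\left(t \right)} + B^{2} x \sin{\left(t x \right)} \cos{\left(t x \right)} + B C x \cos{\left(t \right)} \cos{\left(t x \right)} - B C \sin{\left(t \right)} \sin{\left(t x \right)} - C^{2} \sin{\left(t \right)} \cos{\left(t \right)}
  -3·(u_t)² = - 3 A^{2} \cos^{2}{\left(t \right)} - 6 A B x \cos{\left(t \right)} \cos{\left(t x \right)} + 6 A C \sin{\left(t \right)} \cos{\left(t \right)} - 3 B^{2} x^{2} \cos^{2}{\left(t x \right)} + 6 B C x \sin{\left(t \right)} \cos{\left(t x \right)} - 3 C^{2} \sin^{2}{\left(t \right)}
So the left-hand side equals
  A^{2} \sin{\left(t \right)} \cos{\left(t \right)} - 3 A^{2} \cos^{2}{\left(t \right)} + A B x \sin{\left(t \right)} \cos{\left(t x \right)} - 6 A B x \cos{\left(t \right)} \cos{\left(t x \right)} + A B \sin{\left(t x \right)} \cos{\left(t \right)} - A C \sin^{2}{\left(t \right)} + 6 A C \sin{\left(t \right)} \cos{\left(t \right)} + A C \cos^{2}{\left(t \right)} - 3 B^{2} x^{2} \cos^{2}{\left(t x \right)} + B^{2} x \sin{\left(t x \right)} \cos{\left(t x \right)} + 6 B C x \sin{\left(t \right)} \cos{\left(t x \right)} + B C x \cos{\left(t \right)} \cos{\left(t x \right)} - B C \sin{\left(t \right)} \sin{\left(t x \right)} - 3 C^{2} \sin^{2}{\left(t \right)} - C^{2} \sin{\left(t \right)} \cos{\left(t \right)}
This must equal f(x, t) identically; expanded, f = - 12 x^{2} \cos^{2}{\left(t x \right)} - 6 x \sin{\left(t \right)} \cos{\left(t x \right)} + 4 x \sin{\left(t x \right)} \cos{\left(t x \right)} - 38 x \cos{\left(t \right)} \cos{\left(t x \right)} + 2 \sin{\left(t \right)} \sin{\left(t x \right)} - 10 \sin{\left(t \right)} \cos{\left(t \right)} + 6 \sin{\left(t x \right)} \cos{\left(t \right)} - 30 \cos^{2}{\left(t \right)}.
Matching coefficients of the independent functions:
  [x^{2} \cos^{2}{\left(t x \right)}]:  - 3 B^{2} = -12
  [\sin{\left(t \right)} \sin{\left(t x \right)}]:  - B C = 2
  [\sin{\left(t \right)} \cos{\left(t \right)}]:  A^{2} + 6 A C - C^{2} = -10
  [\sin{\left(t x \right)} \cos{\left(t \right)}]:  A B = 6
  [x \sin{\left(t \right)} \cos{\left(t x \right)}]:  A B + 6 B C = -6
  [x \sin{\left(t x \right)} \cos{\left(t x \right)}]:  B^{2} = 4
  [x \cos{\left(t \right)} \cos{\left(t x \right)}]:  - 6 A B + B C = -38
  [\sin^{2}{\left(t \right)}]:  - A C - 3 C^{2} = 0
  [\cos^{2}{\left(t \right)}]:  - 3 A^{2} + A C = -30
These equations allow (A, B, C) = (-3, -2, 1) or (3, 2, -1).
Impose the point condition(s):
  u(0, 0) = 1  ⟹  C = 1
Only A = -3, B = -2, C = 1 satisfies everything.
Hence u(x, t) = - 3 \sin{\left(t \right)} - 2 \sin{\left(t x \right)} + \cos{\left(t \right)}.

Answer: u(x, t) = - 3 \sin{\left(t \right)} - 2 \sin{\left(t x \right)} + \cos{\left(t \right)}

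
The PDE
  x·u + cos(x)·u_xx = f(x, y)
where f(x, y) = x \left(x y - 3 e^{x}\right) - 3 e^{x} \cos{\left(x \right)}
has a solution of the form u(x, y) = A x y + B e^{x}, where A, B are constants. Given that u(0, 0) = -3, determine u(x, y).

Substitute the ansatz u = A x y + B e^{x} into the left-hand side.
Derivatives of the ansatz:
  u_xx = B e^{x}
Term by term:
  x·u = A x^{2} y + B x e^{x}
  cos(x)·u_xx = B e^{x} \cos{\left(x \right)}
So the left-hand side equals
  A x^{2} y + B x e^{x} + B e^{x} \cos{\left(x \right)}
This must equal f(x, y) identically; expanded, f = x^{2} y - 3 x e^{x} - 3 e^{x} \cos{\left(x \right)}.
Matching coefficients of the independent functions:
  [x e^{x}, e^{x} \cos{\left(x \right)}]:  B = -3
  [x^{2} y]:  A = 1
Solving: A = 1, B = -3.
Check against the point condition:
  u(0, 0) = -3  ⟹  B = -3  ✓
Hence u(x, y) = x y - 3 e^{x}.

Answer: u(x, y) = x y - 3 e^{x}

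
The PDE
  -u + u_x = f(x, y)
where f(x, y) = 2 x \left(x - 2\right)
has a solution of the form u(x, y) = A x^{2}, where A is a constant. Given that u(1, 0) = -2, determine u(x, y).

Substitute the ansatz u = A x^{2} into the left-hand side.
Derivatives of the ansatz:
  u_x = 2 A x
Term by term:
  -u = - A x^{2}
  u_x = 2 A x
So the left-hand side equals
  - A x^{2} + 2 A x
This must equal f(x, y) identically; expanded, f = 2 x^{2} - 4 x.
Matching coefficients of the independent functions:
  [x]:  2 A = -4
  [x^{2}]:  - A = 2
Solving: A = -2.
Check against the point condition:
  u(1, 0) = -2  ⟹  A = -2  ✓
Hence u(x, y) = - 2 x^{2}.

Answer: u(x, y) = - 2 x^{2}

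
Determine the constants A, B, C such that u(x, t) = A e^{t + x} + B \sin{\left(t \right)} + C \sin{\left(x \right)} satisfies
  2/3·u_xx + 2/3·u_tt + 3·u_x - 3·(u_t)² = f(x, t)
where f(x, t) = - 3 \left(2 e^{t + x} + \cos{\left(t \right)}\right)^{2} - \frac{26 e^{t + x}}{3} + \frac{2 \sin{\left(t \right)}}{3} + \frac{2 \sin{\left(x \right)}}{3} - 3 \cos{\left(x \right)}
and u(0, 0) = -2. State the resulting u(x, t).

Substitute the ansatz u = A e^{t + x} + B \sin{\left(t \right)} + C \sin{\left(x \right)} into the left-hand side.
Derivatives of the ansatz:
  u_xx = A e^{t} e^{x} - C \sin{\left(x \right)}
  u_tt = A e^{t} e^{x} - B \sin{\left(t \right)}
  u_x = A e^{t} e^{x} + C \cos{\left(x \right)}
  u_t = A e^{t} e^{x} + B \cos{\left(t \right)}
Term by term:
  2/3·u_xx = \frac{2 A e^{t} e^{x}}{3} - \frac{2 C \sin{\left(x \right)}}{3}
  2/3·u_tt = \frac{2 A e^{t} e^{x}}{3} - \frac{2 B \sin{\left(t \right)}}{3}
  3·u_x = 3 A e^{t} e^{x} + 3 C \cos{\left(x \right)}
  -3·(u_t)² = - 3 A^{2} e^{2 t} e^{2 x} - 6 A B e^{t} e^{x} \cos{\left(t \right)} - 3 B^{2} \cos^{2}{\left(t \right)}
So the left-hand side equals
  - 3 A^{2} e^{2 t} e^{2 x} - 6 A B e^{t} e^{x} \cos{\left(t \right)} + \frac{13 A e^{t} e^{x}}{3} - 3 B^{2} \cos^{2}{\left(t \right)} - \frac{2 B \sin{\left(t \right)}}{3} - \frac{2 C \sin{\left(x \right)}}{3} + 3 C \cos{\left(x \right)}
This must equal f(x, t) identically; expanded, f = - 12 e^{2 t} e^{2 x} - 12 e^{t} e^{x} \cos{\left(t \right)} - \frac{26 e^{t} e^{x}}{3} + \frac{2 \sin{\left(t \right)}}{3} + \frac{2 \sin{\left(x \right)}}{3} - 3 \cos^{2}{\left(t \right)} - 3 \cos{\left(x \right)}.
Matching coefficients of the independent functions:
  [e^{t} e^{x}]:  \frac{13 A}{3} = - \frac{26}{3}
  [e^{2 t} e^{2 x}]:  - 3 A^{2} = -12
  [e^{t} e^{x} \cos{\left(t \right)}]:  - 6 A B = -12
  [\sin{\left(t \right)}]:  - \frac{2 B}{3} = \frac{2}{3}
  [\sin{\left(x \right)}]:  - \frac{2 C}{3} = \frac{2}{3}
  [\cos^{2}{\left(t \right)}]:  - 3 B^{2} = -3
  [\cos{\left(x \right)}]:  3 C = -3
Solving: A = -2, B = -1, C = -1.
Check against the point condition:
  u(0, 0) = -2  ⟹  A = -2  ✓
Hence u(x, t) = - 2 e^{t + x} - \sin{\left(t \right)} - \sin{\left(x \right)}.

Answer: u(x, t) = - 2 e^{t + x} - \sin{\left(t \right)} - \sin{\left(x \right)}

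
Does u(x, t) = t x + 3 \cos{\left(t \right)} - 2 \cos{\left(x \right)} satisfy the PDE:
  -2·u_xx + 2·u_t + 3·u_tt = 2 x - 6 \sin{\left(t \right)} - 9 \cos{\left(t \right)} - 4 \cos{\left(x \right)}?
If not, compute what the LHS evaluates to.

Answer: Yes

Derivation:
Evaluate each term of the left-hand side for u = t x + 3 \cos{\left(t \right)} - 2 \cos{\left(x \right)}.
Derivatives:
  u_xx = 2 \cos{\left(x \right)}
  u_t = x - 3 \sin{\left(t \right)}
  u_tt = - 3 \cos{\left(t \right)}
Terms:
  -2·u_xx = - 4 \cos{\left(x \right)}
  2·u_t = 2 x - 6 \sin{\left(t \right)}
  3·u_tt = - 9 \cos{\left(t \right)}
Sum: LHS = 2 x - 6 \sin{\left(t \right)} - 9 \cos{\left(t \right)} - 4 \cos{\left(x \right)}
This is exactly the given right-hand side, so u is a solution.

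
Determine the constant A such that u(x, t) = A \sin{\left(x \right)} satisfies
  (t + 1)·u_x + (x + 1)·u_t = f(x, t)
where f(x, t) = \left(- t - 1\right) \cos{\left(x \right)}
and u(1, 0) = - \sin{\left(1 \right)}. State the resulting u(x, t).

Substitute the ansatz u = A \sin{\left(x \right)} into the left-hand side.
Derivatives of the ansatz:
  u_x = A \cos{\left(x \right)}
  u_t = 0
Term by term:
  (t + 1)·u_x = A t \cos{\left(x \right)} + A \cos{\left(x \right)}
  (x + 1)·u_t = 0
So the left-hand side equals
  A t \cos{\left(x \right)} + A \cos{\left(x \right)}
This must equal f(x, t) identically; expanded, f = - t \cos{\left(x \right)} - \cos{\left(x \right)}.
Matching coefficients of the independent functions:
  [t \cos{\left(x \right)}, \cos{\left(x \right)}]:  A = -1
Solving: A = -1.
Check against the point condition:
  u(1, 0) = - \sin{\left(1 \right)}  ⟹  A \sin{\left(1 \right)} = - \sin{\left(1 \right)}  ✓
Hence u(x, t) = - \sin{\left(x \right)}.

Answer: u(x, t) = - \sin{\left(x \right)}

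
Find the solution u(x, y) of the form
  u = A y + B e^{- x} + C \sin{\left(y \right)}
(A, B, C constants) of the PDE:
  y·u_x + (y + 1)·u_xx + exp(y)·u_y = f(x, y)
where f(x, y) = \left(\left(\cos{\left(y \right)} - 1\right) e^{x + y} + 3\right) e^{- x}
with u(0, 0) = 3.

Substitute the ansatz u = A y + B e^{- x} + C \sin{\left(y \right)} into the left-hand side.
Derivatives of the ansatz:
  u_x = - B e^{- x}
  u_xx = B e^{- x}
  u_y = A + C \cos{\left(y \right)}
Term by term:
  y·u_x = - B y e^{- x}
  (y + 1)·u_xx = B y e^{- x} + B e^{- x}
  exp(y)·u_y = A e^{y} + C e^{y} \cos{\left(y \right)}
So the left-hand side equals
  A e^{y} + B e^{- x} + C e^{y} \cos{\left(y \right)}
This must equal f(x, y) identically; expanded, f = e^{y} \cos{\left(y \right)} - e^{y} + 3 e^{- x}.
Matching coefficients of the independent functions:
  [e^{y} \cos{\left(y \right)}]:  C = 1
  [e^{- x}]:  B = 3
  [e^{y}]:  A = -1
Solving: A = -1, B = 3, C = 1.
Check against the point condition:
  u(0, 0) = 3  ⟹  B = 3  ✓
Hence u(x, y) = - y + \sin{\left(y \right)} + 3 e^{- x}.

Answer: u(x, y) = - y + \sin{\left(y \right)} + 3 e^{- x}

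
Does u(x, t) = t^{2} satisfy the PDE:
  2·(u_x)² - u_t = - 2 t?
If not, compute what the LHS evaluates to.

Answer: Yes

Derivation:
Evaluate each term of the left-hand side for u = t^{2}.
Derivatives:
  u_x = 0
  u_t = 2 t
Terms:
  2·(u_x)² = 0
  -u_t = - 2 t
Sum: LHS = - 2 t
This is exactly the given right-hand side, so u is a solution.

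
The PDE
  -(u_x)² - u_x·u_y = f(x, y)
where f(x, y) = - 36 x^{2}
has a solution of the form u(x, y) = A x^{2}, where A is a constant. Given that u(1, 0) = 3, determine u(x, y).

Substitute the ansatz u = A x^{2} into the left-hand side.
Derivatives of the ansatz:
  u_x = 2 A x
  u_y = 0
Term by term:
  -(u_x)² = - 4 A^{2} x^{2}
  -u_x·u_y = 0
So the left-hand side equals
  - 4 A^{2} x^{2}
This must equal f(x, y) = - 36 x^{2} identically.
Matching coefficients of the independent functions:
  [x^{2}]:  - 4 A^{2} = -36
These equations allow (A) = (-3) or (3).
Impose the point condition(s):
  u(1, 0) = 3  ⟹  A = 3
Only A = 3 satisfies everything.
Hence u(x, y) = 3 x^{2}.

Answer: u(x, y) = 3 x^{2}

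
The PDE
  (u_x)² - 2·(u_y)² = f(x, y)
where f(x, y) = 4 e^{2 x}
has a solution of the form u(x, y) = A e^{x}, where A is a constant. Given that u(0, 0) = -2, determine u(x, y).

Substitute the ansatz u = A e^{x} into the left-hand side.
Derivatives of the ansatz:
  u_x = A e^{x}
  u_y = 0
Term by term:
  (u_x)² = A^{2} e^{2 x}
  -2·(u_y)² = 0
So the left-hand side equals
  A^{2} e^{2 x}
This must equal f(x, y) = 4 e^{2 x} identically.
Matching coefficients of the independent functions:
  [e^{2 x}]:  A^{2} = 4
These equations allow (A) = (-2) or (2).
Impose the point condition(s):
  u(0, 0) = -2  ⟹  A = -2
Only A = -2 satisfies everything.
Hence u(x, y) = - 2 e^{x}.

Answer: u(x, y) = - 2 e^{x}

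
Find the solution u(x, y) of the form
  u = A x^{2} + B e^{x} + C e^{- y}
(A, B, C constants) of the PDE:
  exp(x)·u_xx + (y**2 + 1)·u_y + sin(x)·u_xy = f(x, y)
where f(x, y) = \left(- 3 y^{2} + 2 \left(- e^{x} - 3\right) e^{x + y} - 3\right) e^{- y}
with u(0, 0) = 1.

Answer: u(x, y) = - 3 x^{2} - 2 e^{x} + 3 e^{- y}

Derivation:
Substitute the ansatz u = A x^{2} + B e^{x} + C e^{- y} into the left-hand side.
Derivatives of the ansatz:
  u_xx = 2 A + B e^{x}
  u_y = - C e^{- y}
  u_xy = 0
Term by term:
  exp(x)·u_xx = 2 A e^{x} + B e^{2 x}
  (y**2 + 1)·u_y = - C y^{2} e^{- y} - C e^{- y}
  sin(x)·u_xy = 0
So the left-hand side equals
  2 A e^{x} + B e^{2 x} - C y^{2} e^{- y} - C e^{- y}
This must equal f(x, y) identically; expanded, f = - 3 y^{2} e^{- y} - 2 e^{2 x} - 6 e^{x} - 3 e^{- y}.
Matching coefficients of the independent functions:
  [y^{2} e^{- y}, e^{- y}]:  - C = -3
  [e^{x}]:  2 A = -6
  [e^{2 x}]:  B = -2
Solving: A = -3, B = -2, C = 3.
Check against the point condition:
  u(0, 0) = 1  ⟹  B + C = 1  ✓
Hence u(x, y) = - 3 x^{2} - 2 e^{x} + 3 e^{- y}.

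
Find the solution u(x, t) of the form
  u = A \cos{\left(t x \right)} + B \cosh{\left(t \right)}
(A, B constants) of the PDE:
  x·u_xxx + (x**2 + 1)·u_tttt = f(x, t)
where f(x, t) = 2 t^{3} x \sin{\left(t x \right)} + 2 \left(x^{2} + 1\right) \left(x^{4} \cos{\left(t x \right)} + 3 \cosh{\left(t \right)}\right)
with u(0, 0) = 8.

Substitute the ansatz u = A \cos{\left(t x \right)} + B \cosh{\left(t \right)} into the left-hand side.
Derivatives of the ansatz:
  u_xxx = A t^{3} \sin{\left(t x \right)}
  u_tttt = A x^{4} \cos{\left(t x \right)} + B \cosh{\left(t \right)}
Term by term:
  x·u_xxx = A t^{3} x \sin{\left(t x \right)}
  (x**2 + 1)·u_tttt = A x^{6} \cos{\left(t x \right)} + A x^{4} \cos{\left(t x \right)} + B x^{2} \cosh{\left(t \right)} + B \cosh{\left(t \right)}
So the left-hand side equals
  A t^{3} x \sin{\left(t x \right)} + A x^{6} \cos{\left(t x \right)} + A x^{4} \cos{\left(t x \right)} + B x^{2} \cosh{\left(t \right)} + B \cosh{\left(t \right)}
This must equal f(x, t) identically; expanded, f = 2 t^{3} x \sin{\left(t x \right)} + 2 x^{6} \cos{\left(t x \right)} + 2 x^{4} \cos{\left(t x \right)} + 6 x^{2} \cosh{\left(t \right)} + 6 \cosh{\left(t \right)}.
Matching coefficients of the independent functions:
  [x^{2} \cosh{\left(t \right)}, \cosh{\left(t \right)}]:  B = 6
  [x^{4} \cos{\left(t x \right)}, x^{6} \cos{\left(t x \right)}, t^{3} x \sin{\left(t x \right)}]:  A = 2
Solving: A = 2, B = 6.
Check against the point condition:
  u(0, 0) = 8  ⟹  A + B = 8  ✓
Hence u(x, t) = 2 \cos{\left(t x \right)} + 6 \cosh{\left(t \right)}.

Answer: u(x, t) = 2 \cos{\left(t x \right)} + 6 \cosh{\left(t \right)}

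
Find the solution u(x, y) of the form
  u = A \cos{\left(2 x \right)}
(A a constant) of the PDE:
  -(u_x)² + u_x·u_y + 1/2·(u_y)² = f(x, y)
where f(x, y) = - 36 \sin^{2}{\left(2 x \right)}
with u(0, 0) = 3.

Answer: u(x, y) = 3 \cos{\left(2 x \right)}

Derivation:
Substitute the ansatz u = A \cos{\left(2 x \right)} into the left-hand side.
Derivatives of the ansatz:
  u_x = - 2 A \sin{\left(2 x \right)}
  u_y = 0
Term by term:
  -(u_x)² = - 4 A^{2} \sin^{2}{\left(2 x \right)}
  u_x·u_y = 0
  1/2·(u_y)² = 0
So the left-hand side equals
  - 4 A^{2} \sin^{2}{\left(2 x \right)}
This must equal f(x, y) = - 36 \sin^{2}{\left(2 x \right)} identically.
Matching coefficients of the independent functions:
  [\sin^{2}{\left(2 x \right)}]:  - 4 A^{2} = -36
These equations allow (A) = (-3) or (3).
Impose the point condition(s):
  u(0, 0) = 3  ⟹  A = 3
Only A = 3 satisfies everything.
Hence u(x, y) = 3 \cos{\left(2 x \right)}.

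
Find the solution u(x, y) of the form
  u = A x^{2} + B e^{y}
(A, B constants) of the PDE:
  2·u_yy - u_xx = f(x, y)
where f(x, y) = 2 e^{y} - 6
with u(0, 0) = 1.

Substitute the ansatz u = A x^{2} + B e^{y} into the left-hand side.
Derivatives of the ansatz:
  u_yy = B e^{y}
  u_xx = 2 A
Term by term:
  2·u_yy = 2 B e^{y}
  -u_xx = - 2 A
So the left-hand side equals
  - 2 A + 2 B e^{y}
This must equal f(x, y) = 2 e^{y} - 6 identically.
Matching coefficients of the independent functions:
  [constant term]:  - 2 A = -6
  [e^{y}]:  2 B = 2
Solving: A = 3, B = 1.
Check against the point condition:
  u(0, 0) = 1  ⟹  B = 1  ✓
Hence u(x, y) = 3 x^{2} + e^{y}.

Answer: u(x, y) = 3 x^{2} + e^{y}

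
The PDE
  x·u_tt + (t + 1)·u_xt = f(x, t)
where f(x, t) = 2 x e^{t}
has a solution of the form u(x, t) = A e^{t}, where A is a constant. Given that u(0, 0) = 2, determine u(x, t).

Substitute the ansatz u = A e^{t} into the left-hand side.
Derivatives of the ansatz:
  u_tt = A e^{t}
  u_xt = 0
Term by term:
  x·u_tt = A x e^{t}
  (t + 1)·u_xt = 0
So the left-hand side equals
  A x e^{t}
This must equal f(x, t) = 2 x e^{t} identically.
Matching coefficients of the independent functions:
  [x e^{t}]:  A = 2
Solving: A = 2.
Check against the point condition:
  u(0, 0) = 2  ⟹  A = 2  ✓
Hence u(x, t) = 2 e^{t}.

Answer: u(x, t) = 2 e^{t}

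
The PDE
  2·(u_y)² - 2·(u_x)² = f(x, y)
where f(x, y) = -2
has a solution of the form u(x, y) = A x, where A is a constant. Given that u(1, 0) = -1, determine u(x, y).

Substitute the ansatz u = A x into the left-hand side.
Derivatives of the ansatz:
  u_y = 0
  u_x = A
Term by term:
  2·(u_y)² = 0
  -2·(u_x)² = - 2 A^{2}
So the left-hand side equals
  - 2 A^{2}
This must equal f(x, y) = -2 identically.
Matching coefficients of the independent functions:
  [constant term]:  - 2 A^{2} = -2
These equations allow (A) = (-1) or (1).
Impose the point condition(s):
  u(1, 0) = -1  ⟹  A = -1
Only A = -1 satisfies everything.
Hence u(x, y) = - x.

Answer: u(x, y) = - x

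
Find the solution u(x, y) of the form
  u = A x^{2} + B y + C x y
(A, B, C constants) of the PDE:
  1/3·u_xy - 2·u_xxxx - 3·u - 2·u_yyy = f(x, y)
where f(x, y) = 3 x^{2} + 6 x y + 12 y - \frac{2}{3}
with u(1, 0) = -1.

Substitute the ansatz u = A x^{2} + B y + C x y into the left-hand side.
Derivatives of the ansatz:
  u_xy = C
  u_xxxx = 0
  u_yyy = 0
Term by term:
  1/3·u_xy = \frac{C}{3}
  -2·u_xxxx = 0
  -3·u = - 3 A x^{2} - 3 B y - 3 C x y
  -2·u_yyy = 0
So the left-hand side equals
  - 3 A x^{2} - 3 B y - 3 C x y + \frac{C}{3}
This must equal f(x, y) = 3 x^{2} + 6 x y + 12 y - \frac{2}{3} identically.
Matching coefficients of the independent functions:
  [constant term]:  \frac{C}{3} = - \frac{2}{3}
  [x^{2}]:  - 3 A = 3
  [y]:  - 3 B = 12
  [x y]:  - 3 C = 6
Solving: A = -1, B = -4, C = -2.
Check against the point condition:
  u(1, 0) = -1  ⟹  A = -1  ✓
Hence u(x, y) = - x^{2} - 2 x y - 4 y.

Answer: u(x, y) = - x^{2} - 2 x y - 4 y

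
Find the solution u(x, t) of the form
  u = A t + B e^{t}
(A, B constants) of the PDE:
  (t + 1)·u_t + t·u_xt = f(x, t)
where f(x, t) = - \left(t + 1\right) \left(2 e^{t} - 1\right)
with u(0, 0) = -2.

Answer: u(x, t) = t - 2 e^{t}

Derivation:
Substitute the ansatz u = A t + B e^{t} into the left-hand side.
Derivatives of the ansatz:
  u_t = A + B e^{t}
  u_xt = 0
Term by term:
  (t + 1)·u_t = A t + A + B t e^{t} + B e^{t}
  t·u_xt = 0
So the left-hand side equals
  A t + A + B t e^{t} + B e^{t}
This must equal f(x, t) identically; expanded, f = - 2 t e^{t} + t - 2 e^{t} + 1.
Matching coefficients of the independent functions:
  [constant term, t]:  A = 1
  [t e^{t}, e^{t}]:  B = -2
Solving: A = 1, B = -2.
Check against the point condition:
  u(0, 0) = -2  ⟹  B = -2  ✓
Hence u(x, t) = t - 2 e^{t}.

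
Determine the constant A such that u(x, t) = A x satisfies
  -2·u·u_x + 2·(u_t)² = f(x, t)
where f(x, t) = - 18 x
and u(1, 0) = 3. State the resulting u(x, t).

Substitute the ansatz u = A x into the left-hand side.
Derivatives of the ansatz:
  u_x = A
  u_t = 0
Term by term:
  -2·u·u_x = - 2 A^{2} x
  2·(u_t)² = 0
So the left-hand side equals
  - 2 A^{2} x
This must equal f(x, t) = - 18 x identically.
Matching coefficients of the independent functions:
  [x]:  - 2 A^{2} = -18
These equations allow (A) = (-3) or (3).
Impose the point condition(s):
  u(1, 0) = 3  ⟹  A = 3
Only A = 3 satisfies everything.
Hence u(x, t) = 3 x.

Answer: u(x, t) = 3 x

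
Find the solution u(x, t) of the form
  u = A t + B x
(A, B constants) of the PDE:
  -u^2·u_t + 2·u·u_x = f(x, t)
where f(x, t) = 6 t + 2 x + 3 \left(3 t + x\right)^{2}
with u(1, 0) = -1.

Substitute the ansatz u = A t + B x into the left-hand side.
Derivatives of the ansatz:
  u_t = A
  u_x = B
Term by term:
  -u^2·u_t = - A^{3} t^{2} - 2 A^{2} B t x - A B^{2} x^{2}
  2·u·u_x = 2 A B t + 2 B^{2} x
So the left-hand side equals
  - A^{3} t^{2} - 2 A^{2} B t x - A B^{2} x^{2} + 2 A B t + 2 B^{2} x
This must equal f(x, t) identically; expanded, f = 27 t^{2} + 18 t x + 6 t + 3 x^{2} + 2 x.
Matching coefficients of the independent functions:
  [t]:  2 A B = 6
  [t^{2}]:  - A^{3} = 27
  [x]:  2 B^{2} = 2
  [x^{2}]:  - A B^{2} = 3
  [t x]:  - 2 A^{2} B = 18
Solving: A = -3, B = -1.
Check against the point condition:
  u(1, 0) = -1  ⟹  B = -1  ✓
Hence u(x, t) = - 3 t - x.

Answer: u(x, t) = - 3 t - x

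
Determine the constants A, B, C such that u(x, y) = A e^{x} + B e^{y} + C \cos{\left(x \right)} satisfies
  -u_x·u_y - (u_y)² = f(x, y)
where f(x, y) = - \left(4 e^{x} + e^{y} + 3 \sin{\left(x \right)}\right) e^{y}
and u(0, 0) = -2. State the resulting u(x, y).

Answer: u(x, y) = - 4 e^{x} - e^{y} + 3 \cos{\left(x \right)}

Derivation:
Substitute the ansatz u = A e^{x} + B e^{y} + C \cos{\left(x \right)} into the left-hand side.
Derivatives of the ansatz:
  u_x = A e^{x} - C \sin{\left(x \right)}
  u_y = B e^{y}
Term by term:
  -u_x·u_y = - A B e^{x} e^{y} + B C e^{y} \sin{\left(x \right)}
  -(u_y)² = - B^{2} e^{2 y}
So the left-hand side equals
  - A B e^{x} e^{y} - B^{2} e^{2 y} + B C e^{y} \sin{\left(x \right)}
This must equal f(x, y) identically; expanded, f = - 4 e^{x} e^{y} - e^{2 y} - 3 e^{y} \sin{\left(x \right)}.
Matching coefficients of the independent functions:
  [e^{x} e^{y}]:  - A B = -4
  [e^{y} \sin{\left(x \right)}]:  B C = -3
  [e^{2 y}]:  - B^{2} = -1
These equations allow (A, B, C) = (-4, -1, 3) or (4, 1, -3).
Impose the point condition(s):
  u(0, 0) = -2  ⟹  A + B + C = -2
Only A = -4, B = -1, C = 3 satisfies everything.
Hence u(x, y) = - 4 e^{x} - e^{y} + 3 \cos{\left(x \right)}.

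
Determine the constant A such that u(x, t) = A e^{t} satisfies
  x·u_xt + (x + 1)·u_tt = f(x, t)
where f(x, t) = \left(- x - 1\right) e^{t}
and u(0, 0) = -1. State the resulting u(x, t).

Substitute the ansatz u = A e^{t} into the left-hand side.
Derivatives of the ansatz:
  u_xt = 0
  u_tt = A e^{t}
Term by term:
  x·u_xt = 0
  (x + 1)·u_tt = A x e^{t} + A e^{t}
So the left-hand side equals
  A x e^{t} + A e^{t}
This must equal f(x, t) identically; expanded, f = - x e^{t} - e^{t}.
Matching coefficients of the independent functions:
  [x e^{t}, e^{t}]:  A = -1
Solving: A = -1.
Check against the point condition:
  u(0, 0) = -1  ⟹  A = -1  ✓
Hence u(x, t) = - e^{t}.

Answer: u(x, t) = - e^{t}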